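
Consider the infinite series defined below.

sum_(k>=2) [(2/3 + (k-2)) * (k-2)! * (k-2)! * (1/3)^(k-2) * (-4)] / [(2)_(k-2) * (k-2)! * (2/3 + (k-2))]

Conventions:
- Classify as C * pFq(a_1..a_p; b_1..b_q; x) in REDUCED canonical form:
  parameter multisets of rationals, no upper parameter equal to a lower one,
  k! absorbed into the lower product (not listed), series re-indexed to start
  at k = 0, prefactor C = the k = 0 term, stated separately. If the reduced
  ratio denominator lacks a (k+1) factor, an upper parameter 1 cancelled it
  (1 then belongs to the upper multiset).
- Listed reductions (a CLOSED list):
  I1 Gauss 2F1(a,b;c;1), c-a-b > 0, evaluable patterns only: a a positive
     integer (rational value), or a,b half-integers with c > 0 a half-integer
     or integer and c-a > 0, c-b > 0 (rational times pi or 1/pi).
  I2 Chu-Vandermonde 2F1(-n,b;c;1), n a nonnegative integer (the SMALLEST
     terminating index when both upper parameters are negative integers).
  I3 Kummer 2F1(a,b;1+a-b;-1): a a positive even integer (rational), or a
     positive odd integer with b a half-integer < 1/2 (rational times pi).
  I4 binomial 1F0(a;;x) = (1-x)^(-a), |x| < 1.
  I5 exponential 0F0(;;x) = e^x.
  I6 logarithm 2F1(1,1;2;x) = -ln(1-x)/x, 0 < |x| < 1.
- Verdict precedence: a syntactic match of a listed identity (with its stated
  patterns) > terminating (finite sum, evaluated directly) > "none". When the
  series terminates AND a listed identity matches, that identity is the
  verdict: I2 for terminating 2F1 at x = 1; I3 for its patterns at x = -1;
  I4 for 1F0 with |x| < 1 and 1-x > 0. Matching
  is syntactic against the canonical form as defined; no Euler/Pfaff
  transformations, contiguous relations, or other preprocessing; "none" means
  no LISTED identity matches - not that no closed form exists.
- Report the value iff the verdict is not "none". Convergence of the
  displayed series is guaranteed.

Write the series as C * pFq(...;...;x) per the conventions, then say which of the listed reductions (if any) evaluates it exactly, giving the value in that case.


Classification (C = -4): 2F1 with upper {1, 1}, lower {2}, argument x = 1/3. Verdict: the I6 logarithm reduction fires (the logarithm: parameters (1,1;2), x = 1/3). Sum: 12 * ln(2/3).

Key step: t_0 being -4, the factorial ratio (prefactor -4) (k+a-1)!/(a-1)! is a rising factorial (a)_k.
Consecutive-term ratio: r(k) = (1/3) * (k+1) (k+1) / [(k+2) (k+1)] ; factor over Q: parameters, x = (1/3), and C = -4.


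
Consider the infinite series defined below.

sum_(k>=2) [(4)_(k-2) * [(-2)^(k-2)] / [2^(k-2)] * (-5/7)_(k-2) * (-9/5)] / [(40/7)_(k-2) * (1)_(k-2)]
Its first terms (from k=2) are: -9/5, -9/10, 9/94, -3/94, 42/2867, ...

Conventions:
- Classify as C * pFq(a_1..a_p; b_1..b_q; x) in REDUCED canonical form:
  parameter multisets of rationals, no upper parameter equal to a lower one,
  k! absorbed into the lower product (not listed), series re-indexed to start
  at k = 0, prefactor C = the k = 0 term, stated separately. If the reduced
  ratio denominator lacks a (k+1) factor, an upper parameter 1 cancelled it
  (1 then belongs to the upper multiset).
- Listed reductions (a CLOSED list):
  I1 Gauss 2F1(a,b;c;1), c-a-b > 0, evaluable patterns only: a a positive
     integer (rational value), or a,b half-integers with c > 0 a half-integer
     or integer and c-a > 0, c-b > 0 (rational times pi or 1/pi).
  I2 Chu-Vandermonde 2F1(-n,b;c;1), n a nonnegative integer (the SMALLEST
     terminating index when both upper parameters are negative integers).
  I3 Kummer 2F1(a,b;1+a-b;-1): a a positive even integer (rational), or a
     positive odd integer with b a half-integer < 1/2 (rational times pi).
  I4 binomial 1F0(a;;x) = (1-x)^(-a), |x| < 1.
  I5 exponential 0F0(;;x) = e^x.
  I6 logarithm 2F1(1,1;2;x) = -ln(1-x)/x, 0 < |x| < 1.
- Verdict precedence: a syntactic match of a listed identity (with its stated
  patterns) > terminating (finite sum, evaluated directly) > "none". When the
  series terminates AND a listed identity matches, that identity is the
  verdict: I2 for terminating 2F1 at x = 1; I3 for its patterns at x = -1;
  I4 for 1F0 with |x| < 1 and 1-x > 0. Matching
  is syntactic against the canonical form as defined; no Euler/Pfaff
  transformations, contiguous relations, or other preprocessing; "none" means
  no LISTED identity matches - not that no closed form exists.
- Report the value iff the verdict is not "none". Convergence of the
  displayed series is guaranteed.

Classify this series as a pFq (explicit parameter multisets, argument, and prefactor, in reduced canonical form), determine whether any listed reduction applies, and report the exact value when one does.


The series (x = -1) is 2F1: upper {-5/7, 4}, lower {40/7}, prefactor -9/5. Verdict at x = -1: the Kummer evaluation I3 matches (x = -1; c = 40/7 equals 1+a-b for upper {-5/7, 4}: listed pattern). Exact value: -1287/490.

Key step: with t_0 = -9/5, (1)_k (prefactor -9/5) is k! itself.
Adjacent-term ratio: r(k) = (-1) * (k-5/7) (k+4) / [(k+40/7) (k+1)] - rational in k. x = (-1); t_0 = -9/5; negate the roots.


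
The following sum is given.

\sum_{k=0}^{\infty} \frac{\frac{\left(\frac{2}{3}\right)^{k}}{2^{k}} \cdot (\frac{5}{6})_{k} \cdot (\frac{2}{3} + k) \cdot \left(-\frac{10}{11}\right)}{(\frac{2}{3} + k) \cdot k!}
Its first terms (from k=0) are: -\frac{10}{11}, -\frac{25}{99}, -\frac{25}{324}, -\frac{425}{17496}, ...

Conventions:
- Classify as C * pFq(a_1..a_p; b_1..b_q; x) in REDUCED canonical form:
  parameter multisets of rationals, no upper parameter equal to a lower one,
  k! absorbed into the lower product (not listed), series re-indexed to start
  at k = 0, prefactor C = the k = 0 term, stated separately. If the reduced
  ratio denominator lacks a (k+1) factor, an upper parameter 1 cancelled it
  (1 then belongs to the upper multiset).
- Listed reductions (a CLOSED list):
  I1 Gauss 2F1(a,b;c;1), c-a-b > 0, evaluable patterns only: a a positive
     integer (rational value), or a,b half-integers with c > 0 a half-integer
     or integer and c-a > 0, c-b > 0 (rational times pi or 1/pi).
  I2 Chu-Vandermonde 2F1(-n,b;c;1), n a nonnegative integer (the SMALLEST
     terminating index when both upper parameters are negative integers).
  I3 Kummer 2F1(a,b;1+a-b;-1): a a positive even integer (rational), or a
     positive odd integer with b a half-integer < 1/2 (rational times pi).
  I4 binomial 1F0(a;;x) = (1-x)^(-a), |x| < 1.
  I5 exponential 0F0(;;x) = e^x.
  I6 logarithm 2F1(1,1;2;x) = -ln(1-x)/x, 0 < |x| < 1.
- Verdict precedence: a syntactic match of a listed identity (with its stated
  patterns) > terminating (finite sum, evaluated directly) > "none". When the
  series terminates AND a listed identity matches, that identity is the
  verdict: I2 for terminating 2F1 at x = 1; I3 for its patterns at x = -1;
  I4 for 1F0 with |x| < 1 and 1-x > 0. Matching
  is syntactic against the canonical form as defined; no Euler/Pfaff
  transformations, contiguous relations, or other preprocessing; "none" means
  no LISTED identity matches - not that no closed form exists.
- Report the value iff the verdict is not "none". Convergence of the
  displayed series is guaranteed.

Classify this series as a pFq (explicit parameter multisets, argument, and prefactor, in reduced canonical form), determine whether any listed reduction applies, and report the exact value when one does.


Canonical form: C = -\frac{10}{11} times 1F0 with upper {\frac{5}{6}}, lower {-}, x = \frac{1}{3}. Verdict: the binomial series (I4) matches (the 1F0 binomial series: exponent -5/6, x = \frac{1}{3}). Exact value: \left(-\frac{10}{11}\right) \cdot \left(\frac{2}{3}\right)^{-\frac{5}{6}}.

The tell: with t_0 = -\frac{10}{11}, striking the common factor k + 2/3 reduces the term (prefactor -10/11).
Ratio: r(k) = \frac{1}{3} * (k+\frac{5}{6}) / [(k+1)] - rational; roots negated = parameters, x = \frac{1}{3}, C = -\frac{10}{11}.


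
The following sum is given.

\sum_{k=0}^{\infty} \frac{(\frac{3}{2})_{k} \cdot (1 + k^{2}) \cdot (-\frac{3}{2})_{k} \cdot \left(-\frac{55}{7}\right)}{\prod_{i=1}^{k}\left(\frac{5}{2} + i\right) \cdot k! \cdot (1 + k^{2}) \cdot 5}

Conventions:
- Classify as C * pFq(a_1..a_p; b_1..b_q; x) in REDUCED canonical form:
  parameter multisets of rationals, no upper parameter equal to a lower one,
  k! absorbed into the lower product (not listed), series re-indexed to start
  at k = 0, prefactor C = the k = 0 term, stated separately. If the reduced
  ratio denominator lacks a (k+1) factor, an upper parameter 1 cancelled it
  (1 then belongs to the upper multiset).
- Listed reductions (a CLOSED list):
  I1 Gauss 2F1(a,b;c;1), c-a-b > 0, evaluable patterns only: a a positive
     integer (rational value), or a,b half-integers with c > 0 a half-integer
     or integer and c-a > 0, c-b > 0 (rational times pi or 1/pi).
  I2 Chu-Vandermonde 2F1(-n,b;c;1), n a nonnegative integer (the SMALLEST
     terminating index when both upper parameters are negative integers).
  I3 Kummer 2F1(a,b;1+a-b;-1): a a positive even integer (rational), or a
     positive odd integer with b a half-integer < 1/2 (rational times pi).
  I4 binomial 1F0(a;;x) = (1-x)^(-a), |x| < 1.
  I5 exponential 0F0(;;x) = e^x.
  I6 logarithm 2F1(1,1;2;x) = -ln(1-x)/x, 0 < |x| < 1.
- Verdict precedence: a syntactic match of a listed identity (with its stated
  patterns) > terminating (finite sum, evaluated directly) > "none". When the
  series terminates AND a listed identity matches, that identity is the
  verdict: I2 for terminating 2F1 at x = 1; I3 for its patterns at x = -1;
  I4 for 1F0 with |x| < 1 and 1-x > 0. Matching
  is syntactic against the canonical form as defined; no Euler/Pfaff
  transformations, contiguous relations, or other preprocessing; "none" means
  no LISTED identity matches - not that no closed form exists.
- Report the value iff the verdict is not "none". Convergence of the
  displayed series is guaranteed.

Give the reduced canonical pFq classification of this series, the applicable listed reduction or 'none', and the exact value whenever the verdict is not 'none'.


At argument 1: a 2F1 with upper {-\frac{3}{2}, \frac{3}{2}}, lower {\frac{7}{2}}, scaled by C = -\frac{11}{7}. Verdict: the half-integer Gauss pattern (I1) fires (x = 1; upper {-\frac{3}{2}, \frac{3}{2}} half-integers, c = \frac{7}{2} in the evaluable pattern). Hence: \left(-\frac{825}{3584}\right) \cdot \pi.

The tell: t_0 being -\frac{11}{7}, striking the common factor k^2 + 1 reduces the term (C = -11/7, x = 1).
Ratio: r(k) = 1 * (k-\frac{3}{2}) (k+\frac{3}{2}) / [(k+\frac{7}{2}) (k+1)] ; factor over Q: parameters, x = 1, and C = -\frac{11}{7}.


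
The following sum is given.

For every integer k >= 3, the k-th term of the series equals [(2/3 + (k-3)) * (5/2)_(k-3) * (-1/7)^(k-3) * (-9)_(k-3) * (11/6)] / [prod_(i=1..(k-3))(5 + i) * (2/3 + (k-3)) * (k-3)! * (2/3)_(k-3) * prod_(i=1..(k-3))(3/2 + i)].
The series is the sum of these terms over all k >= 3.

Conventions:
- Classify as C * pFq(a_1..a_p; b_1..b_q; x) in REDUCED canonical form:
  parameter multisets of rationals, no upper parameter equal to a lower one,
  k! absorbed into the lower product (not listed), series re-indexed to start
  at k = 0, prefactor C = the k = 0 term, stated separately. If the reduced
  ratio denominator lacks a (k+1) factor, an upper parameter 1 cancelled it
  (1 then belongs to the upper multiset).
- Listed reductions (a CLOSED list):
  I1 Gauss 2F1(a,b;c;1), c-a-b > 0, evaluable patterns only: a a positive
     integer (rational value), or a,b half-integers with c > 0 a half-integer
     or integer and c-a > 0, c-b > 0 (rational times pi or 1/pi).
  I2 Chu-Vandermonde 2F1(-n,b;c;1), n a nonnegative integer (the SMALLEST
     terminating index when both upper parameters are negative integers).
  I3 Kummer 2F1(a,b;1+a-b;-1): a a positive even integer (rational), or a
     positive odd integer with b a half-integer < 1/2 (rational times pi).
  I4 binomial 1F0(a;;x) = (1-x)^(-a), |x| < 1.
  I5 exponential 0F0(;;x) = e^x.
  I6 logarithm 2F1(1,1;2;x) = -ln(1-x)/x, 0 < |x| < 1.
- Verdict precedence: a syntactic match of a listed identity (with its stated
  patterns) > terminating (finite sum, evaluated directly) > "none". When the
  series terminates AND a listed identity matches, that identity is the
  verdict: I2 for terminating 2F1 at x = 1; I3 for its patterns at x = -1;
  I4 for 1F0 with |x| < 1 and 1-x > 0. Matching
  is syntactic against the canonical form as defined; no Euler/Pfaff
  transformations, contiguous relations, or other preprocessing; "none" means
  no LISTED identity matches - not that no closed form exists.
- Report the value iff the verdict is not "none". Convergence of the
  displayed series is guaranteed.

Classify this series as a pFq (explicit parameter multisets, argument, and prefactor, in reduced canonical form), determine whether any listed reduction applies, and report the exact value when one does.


Canonical form: C = 11/6 times 1F2 with upper {-9}, lower {2/3, 6}, x = -1/7. Verdict: terminating - upper parameter -9 makes this a finite sum (last index 9), evaluated exactly. Sum: 1212503333691557049293303/494508568731828338688000.

The tell: t_0 = 11/6 here, and the factor k + 2/3 cancels (top and bottom), leaving prefactor 11/6.
Consecutive-term ratio: r(k) = (-1/7) * (k-9) / [(k+2/3) (k+6) (k+1)] - rational in k, leading ratio (-1/7); with t_0 = 11/6, classification follows.


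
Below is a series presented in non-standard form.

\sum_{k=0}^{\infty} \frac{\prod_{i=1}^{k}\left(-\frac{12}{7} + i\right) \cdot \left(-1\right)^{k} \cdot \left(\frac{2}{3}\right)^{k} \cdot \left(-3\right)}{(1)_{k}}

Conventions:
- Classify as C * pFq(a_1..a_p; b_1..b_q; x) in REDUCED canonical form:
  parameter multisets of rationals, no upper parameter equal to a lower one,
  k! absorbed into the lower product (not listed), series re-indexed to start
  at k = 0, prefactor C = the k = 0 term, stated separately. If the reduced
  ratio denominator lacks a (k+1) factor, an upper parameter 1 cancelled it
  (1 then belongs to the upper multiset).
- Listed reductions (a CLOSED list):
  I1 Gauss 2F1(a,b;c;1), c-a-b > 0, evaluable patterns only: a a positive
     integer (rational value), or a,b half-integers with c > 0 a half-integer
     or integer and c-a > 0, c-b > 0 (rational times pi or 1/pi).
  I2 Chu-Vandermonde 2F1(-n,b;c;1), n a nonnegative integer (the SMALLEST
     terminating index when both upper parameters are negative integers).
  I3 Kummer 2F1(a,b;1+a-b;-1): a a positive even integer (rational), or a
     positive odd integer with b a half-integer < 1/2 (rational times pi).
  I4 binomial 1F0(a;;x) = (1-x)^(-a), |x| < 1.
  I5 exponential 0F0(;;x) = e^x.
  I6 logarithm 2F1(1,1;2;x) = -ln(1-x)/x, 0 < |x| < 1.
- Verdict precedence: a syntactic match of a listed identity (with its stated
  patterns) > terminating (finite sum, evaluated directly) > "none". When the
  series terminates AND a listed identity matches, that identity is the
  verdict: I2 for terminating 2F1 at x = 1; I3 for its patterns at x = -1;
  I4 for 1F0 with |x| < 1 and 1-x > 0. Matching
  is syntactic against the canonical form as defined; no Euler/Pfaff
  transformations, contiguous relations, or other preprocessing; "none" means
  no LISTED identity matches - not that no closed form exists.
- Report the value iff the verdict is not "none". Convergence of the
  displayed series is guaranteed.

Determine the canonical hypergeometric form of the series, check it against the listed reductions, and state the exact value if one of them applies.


Key step: x = -\frac{2}{3} and the (-1)^k factor (C = -3) folds into the argument's sign.
Step ratio: r(k) = -\frac{2}{3} * (k-\frac{5}{7}) / [(k+1)] - rational in k. x = -\frac{2}{3}; t_0 = -3; negate the roots.

Classification (C = -3): 1F0 with upper {-\frac{5}{7}}, lower {-}, argument x = -\frac{2}{3}. Verdict: binomial (I4) fires (the 1F0 binomial series: exponent 5/7, x = -\frac{2}{3}). Value: \left(-3\right) \cdot \left(\frac{5}{3}\right)^{\frac{5}{7}}.


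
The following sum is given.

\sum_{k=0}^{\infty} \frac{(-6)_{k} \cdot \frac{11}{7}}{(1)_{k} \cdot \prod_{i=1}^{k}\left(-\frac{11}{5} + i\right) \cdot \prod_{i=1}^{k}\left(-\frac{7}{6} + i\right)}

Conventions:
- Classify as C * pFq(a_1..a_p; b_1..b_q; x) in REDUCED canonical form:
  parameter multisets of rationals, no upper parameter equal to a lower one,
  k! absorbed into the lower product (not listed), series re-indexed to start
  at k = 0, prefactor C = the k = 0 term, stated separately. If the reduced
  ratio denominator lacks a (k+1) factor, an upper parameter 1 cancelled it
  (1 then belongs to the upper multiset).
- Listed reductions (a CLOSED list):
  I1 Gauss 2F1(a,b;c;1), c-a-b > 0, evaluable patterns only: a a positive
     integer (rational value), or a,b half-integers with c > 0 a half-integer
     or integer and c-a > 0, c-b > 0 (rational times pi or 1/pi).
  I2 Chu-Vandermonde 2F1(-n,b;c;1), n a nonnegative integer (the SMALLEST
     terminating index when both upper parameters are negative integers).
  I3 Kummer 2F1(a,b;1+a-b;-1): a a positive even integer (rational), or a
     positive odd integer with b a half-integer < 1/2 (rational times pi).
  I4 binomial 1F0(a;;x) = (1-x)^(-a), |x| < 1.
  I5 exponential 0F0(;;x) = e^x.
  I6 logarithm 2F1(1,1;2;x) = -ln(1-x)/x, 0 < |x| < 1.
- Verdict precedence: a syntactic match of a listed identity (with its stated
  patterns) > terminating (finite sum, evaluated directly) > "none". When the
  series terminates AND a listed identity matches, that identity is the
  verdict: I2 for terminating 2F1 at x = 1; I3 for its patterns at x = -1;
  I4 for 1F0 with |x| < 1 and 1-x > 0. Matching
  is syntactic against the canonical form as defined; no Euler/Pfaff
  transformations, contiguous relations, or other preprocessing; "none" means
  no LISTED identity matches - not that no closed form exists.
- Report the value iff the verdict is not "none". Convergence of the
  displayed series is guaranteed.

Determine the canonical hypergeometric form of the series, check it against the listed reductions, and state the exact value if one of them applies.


Prefactor \frac{11}{7}, argument 1: 1F2 with upper {-6} over lower {-\frac{6}{5}, -\frac{1}{6}}. Verdict: terminating (-6 upstairs). 7 nonzero terms in all; added directly. Exact value: -\frac{302980379}{1508087}.

Key observation: from the first term \frac{11}{7}: the lower running product (prefactor 11/7) is a rising factorial.
Ratio: r(k) = 1 * (k-6) / [(k-\frac{6}{5}) (k-\frac{1}{6}) (k+1)] - rational; roots negated = parameters, x = 1, C = \frac{11}{7}.


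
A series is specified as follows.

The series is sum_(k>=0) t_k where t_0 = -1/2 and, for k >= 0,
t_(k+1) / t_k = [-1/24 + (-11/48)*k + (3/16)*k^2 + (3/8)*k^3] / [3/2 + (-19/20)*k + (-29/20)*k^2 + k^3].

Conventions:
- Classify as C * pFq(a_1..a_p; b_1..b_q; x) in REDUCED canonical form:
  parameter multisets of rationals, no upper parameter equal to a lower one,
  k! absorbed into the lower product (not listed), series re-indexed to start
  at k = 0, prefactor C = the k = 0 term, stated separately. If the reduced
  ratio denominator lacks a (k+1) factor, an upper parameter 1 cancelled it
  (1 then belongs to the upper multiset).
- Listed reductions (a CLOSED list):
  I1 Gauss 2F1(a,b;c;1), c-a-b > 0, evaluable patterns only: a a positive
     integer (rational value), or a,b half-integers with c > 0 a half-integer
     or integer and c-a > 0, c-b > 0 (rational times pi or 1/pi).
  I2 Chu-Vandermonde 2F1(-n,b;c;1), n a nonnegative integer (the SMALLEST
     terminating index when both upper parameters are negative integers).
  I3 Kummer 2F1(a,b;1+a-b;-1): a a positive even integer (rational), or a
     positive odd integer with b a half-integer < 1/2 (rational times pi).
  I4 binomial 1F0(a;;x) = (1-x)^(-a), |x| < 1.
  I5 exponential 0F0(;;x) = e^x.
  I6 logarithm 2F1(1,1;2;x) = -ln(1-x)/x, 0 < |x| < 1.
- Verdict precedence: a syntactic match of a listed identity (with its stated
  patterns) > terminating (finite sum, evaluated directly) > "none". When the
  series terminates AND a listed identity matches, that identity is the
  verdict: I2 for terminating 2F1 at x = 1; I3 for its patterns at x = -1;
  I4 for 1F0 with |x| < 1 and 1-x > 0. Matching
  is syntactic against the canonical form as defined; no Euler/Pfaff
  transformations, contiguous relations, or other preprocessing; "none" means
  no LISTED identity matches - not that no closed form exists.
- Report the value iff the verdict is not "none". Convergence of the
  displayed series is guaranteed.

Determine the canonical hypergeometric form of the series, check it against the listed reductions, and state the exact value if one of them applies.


This is -1/2 * 3F2(-2/3, 1/6, 1; -5/4, -6/5; 3/8) in reduced canonical form. Verdict: none - at argument 3/8 the multisets {-2/3, 1/6, 1} ; {-5/4, -6/5} match no listed identity.

Key observation: with t_0 = -1/2, factor the ratio over Q (prefactor -1/2): negated roots = parameters.
Ratio: r(k) = (3/8) * (k-2/3) (k+1/6) (k+1) / [(k-5/4) (k-6/5) (k+1)] - poly over poly, x = (3/8) from leading terms; C = -1/2 at k = 0.


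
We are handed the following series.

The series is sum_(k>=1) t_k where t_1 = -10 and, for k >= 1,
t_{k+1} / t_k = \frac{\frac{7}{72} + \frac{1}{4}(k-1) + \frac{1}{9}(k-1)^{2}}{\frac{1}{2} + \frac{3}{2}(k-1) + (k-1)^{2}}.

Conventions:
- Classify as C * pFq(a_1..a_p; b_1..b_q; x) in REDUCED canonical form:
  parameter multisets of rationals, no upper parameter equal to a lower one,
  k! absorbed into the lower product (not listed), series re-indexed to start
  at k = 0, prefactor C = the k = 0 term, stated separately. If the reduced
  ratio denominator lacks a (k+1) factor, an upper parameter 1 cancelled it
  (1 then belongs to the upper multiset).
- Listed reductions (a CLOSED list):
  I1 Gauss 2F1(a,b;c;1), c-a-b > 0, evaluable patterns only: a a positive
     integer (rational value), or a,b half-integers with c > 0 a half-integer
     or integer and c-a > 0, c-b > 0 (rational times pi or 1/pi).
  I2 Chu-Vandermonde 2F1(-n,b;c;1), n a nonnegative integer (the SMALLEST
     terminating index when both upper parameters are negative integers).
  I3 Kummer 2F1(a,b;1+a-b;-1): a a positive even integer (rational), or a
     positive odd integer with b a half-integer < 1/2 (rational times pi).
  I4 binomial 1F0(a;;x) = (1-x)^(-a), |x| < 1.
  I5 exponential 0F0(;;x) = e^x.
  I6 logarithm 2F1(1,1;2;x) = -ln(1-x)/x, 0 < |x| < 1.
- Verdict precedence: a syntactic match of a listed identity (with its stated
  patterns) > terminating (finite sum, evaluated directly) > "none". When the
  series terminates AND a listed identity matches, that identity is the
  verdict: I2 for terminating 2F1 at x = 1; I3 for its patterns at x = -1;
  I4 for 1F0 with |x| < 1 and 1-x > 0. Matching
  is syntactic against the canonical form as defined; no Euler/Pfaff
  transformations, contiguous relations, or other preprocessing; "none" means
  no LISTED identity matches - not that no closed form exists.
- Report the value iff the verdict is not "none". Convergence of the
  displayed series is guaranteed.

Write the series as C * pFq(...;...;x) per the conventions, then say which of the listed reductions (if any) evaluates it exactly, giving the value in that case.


At argument \frac{1}{9}: a 1F0 with upper {\frac{7}{4}}, lower {-}, scaled by C = -10. Verdict at x = \frac{1}{9}: binomial (I4) matches (the 1F0 binomial series: exponent -7/4, x = \frac{1}{9}). Sum: \left(-10\right) \cdot \left(\frac{8}{9}\right)^{-\frac{7}{4}}.

First insight: x = \frac{1}{9} and the ratio is unreduced: k + 1/2 divides both sides (prefactor -10).
Ratio: r(k) = \frac{1}{9} * (k+\frac{7}{4}) / [(k+1)] ; factor over Q: parameters, x = \frac{1}{9}, and C = -10.


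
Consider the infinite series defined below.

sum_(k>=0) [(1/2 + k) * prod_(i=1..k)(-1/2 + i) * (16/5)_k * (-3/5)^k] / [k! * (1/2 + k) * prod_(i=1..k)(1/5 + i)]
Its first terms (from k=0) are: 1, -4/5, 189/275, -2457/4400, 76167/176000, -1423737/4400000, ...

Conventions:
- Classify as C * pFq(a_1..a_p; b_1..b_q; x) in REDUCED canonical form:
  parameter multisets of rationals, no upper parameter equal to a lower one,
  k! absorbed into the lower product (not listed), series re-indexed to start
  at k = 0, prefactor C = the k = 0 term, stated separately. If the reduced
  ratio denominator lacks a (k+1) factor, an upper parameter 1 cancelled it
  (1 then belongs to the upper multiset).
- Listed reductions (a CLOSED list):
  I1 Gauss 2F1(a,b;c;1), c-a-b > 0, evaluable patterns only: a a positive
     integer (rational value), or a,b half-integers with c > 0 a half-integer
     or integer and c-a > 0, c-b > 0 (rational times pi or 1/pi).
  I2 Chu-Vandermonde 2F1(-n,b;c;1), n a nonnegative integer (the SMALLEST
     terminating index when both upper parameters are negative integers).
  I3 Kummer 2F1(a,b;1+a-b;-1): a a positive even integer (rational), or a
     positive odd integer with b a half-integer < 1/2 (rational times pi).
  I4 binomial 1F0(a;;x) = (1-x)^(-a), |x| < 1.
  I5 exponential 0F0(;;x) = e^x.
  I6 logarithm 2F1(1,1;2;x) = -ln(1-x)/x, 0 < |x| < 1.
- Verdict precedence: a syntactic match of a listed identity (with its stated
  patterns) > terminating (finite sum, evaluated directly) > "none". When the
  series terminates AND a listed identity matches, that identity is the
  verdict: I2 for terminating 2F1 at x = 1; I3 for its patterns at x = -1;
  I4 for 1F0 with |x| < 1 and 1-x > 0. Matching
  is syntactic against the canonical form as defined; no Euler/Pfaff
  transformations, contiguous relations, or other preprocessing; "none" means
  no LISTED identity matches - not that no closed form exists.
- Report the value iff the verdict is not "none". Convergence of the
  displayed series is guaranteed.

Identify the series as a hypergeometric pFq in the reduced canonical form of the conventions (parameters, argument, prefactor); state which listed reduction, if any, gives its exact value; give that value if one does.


Key step: from the first term 1: the running product (C = 1) telescopes to a rising factorial.
Consecutive-term ratio: r(k) = (-3/5) * (k+1/2) (k+16/5) / [(k+6/5) (k+1)] ; factor over Q: parameters, x = (-3/5), and C = 1.

Classification (C = 1): 2F1 with upper {1/2, 16/5}, lower {6/5}, argument x = -3/5. Verdict: none - at argument -3/5 the multisets {1/2, 16/5} ; {6/5} match no listed identity.


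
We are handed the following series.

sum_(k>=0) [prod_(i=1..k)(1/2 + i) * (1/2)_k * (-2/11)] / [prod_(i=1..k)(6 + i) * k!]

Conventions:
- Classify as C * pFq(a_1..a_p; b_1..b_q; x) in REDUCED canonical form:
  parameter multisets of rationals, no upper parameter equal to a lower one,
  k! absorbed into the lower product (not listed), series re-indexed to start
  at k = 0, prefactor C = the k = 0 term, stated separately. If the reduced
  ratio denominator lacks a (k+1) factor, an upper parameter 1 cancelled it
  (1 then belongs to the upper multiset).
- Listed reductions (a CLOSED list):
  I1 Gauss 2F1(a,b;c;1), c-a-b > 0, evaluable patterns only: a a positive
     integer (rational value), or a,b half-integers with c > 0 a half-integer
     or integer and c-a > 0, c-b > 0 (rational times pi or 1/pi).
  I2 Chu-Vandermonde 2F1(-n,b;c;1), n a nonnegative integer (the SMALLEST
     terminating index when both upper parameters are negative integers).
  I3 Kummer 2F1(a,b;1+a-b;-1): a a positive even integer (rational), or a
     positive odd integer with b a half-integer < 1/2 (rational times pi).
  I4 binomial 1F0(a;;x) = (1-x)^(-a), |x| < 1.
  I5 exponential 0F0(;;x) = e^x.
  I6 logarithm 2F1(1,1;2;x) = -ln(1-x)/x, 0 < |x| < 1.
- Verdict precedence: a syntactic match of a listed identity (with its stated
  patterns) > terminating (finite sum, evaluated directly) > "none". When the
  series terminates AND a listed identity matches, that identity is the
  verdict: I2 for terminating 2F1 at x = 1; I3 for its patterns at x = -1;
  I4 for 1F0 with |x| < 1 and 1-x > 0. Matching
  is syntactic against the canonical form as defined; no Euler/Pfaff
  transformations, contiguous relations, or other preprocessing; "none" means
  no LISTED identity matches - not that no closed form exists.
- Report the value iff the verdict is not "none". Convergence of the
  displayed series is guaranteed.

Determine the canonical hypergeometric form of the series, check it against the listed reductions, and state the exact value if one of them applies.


Structural cue: with t_0 = -2/11, the running product (prefactor -2/11) telescopes to a rising factorial.
Term ratio: r(k) = 1 * (k+1/2) (k+3/2) / [(k+7) (k+1)] - poly over poly, x = 1 from leading terms; C = -2/11 at k = 0.

The series (x = 1) is 2F1: upper {1/2, 3/2}, lower {7}, prefactor -2/11. Verdict: Gauss (I1, half-integer pattern) fires (x = 1; upper {1/2, 3/2} half-integers, c = 7 in the evaluable pattern). Value: (-524288/800415) / pi.


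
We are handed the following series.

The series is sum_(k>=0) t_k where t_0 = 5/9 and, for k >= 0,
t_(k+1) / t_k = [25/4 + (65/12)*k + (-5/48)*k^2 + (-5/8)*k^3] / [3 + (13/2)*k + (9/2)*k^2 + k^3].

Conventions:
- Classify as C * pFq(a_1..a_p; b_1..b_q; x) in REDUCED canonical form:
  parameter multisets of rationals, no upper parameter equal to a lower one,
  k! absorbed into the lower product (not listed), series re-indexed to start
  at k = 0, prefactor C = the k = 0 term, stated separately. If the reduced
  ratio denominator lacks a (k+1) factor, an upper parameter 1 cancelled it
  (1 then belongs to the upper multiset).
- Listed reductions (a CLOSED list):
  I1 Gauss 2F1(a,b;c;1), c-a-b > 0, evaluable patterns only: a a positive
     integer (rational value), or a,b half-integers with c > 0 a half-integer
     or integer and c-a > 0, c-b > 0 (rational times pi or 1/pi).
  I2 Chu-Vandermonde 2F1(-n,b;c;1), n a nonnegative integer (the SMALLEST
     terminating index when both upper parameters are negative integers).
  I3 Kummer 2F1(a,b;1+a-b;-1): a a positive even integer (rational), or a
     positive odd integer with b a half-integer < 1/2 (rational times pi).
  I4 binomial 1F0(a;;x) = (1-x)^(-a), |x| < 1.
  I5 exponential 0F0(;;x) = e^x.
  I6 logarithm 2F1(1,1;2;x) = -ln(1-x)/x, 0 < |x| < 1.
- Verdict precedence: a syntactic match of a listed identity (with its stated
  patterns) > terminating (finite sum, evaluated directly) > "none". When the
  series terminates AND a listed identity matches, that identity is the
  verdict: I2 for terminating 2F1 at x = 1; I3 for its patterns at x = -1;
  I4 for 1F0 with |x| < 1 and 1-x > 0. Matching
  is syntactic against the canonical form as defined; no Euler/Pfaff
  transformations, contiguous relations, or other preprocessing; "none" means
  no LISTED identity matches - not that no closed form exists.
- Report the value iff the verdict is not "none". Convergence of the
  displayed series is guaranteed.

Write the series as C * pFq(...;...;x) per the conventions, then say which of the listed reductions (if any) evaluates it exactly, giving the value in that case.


x = -5/8 here; the reduced form reads 1F0, upper {-10/3}, lower {-}, C = 5/9. Verdict: this is the binomial series (I4) (the 1F0 binomial series: exponent 10/3, x = -5/8). Sum: (5/9) * (13/8)^(10/3).

Key observation: t_0 being 5/9, the parameter 2 appears in both the upper and lower lists and cancels (alongside the other common factor).
Consecutive-term ratio: r(k) = (-5/8) * (k-10/3) / [(k+1)] - poly over poly, x = (-5/8) from leading terms; C = 5/9 at k = 0.


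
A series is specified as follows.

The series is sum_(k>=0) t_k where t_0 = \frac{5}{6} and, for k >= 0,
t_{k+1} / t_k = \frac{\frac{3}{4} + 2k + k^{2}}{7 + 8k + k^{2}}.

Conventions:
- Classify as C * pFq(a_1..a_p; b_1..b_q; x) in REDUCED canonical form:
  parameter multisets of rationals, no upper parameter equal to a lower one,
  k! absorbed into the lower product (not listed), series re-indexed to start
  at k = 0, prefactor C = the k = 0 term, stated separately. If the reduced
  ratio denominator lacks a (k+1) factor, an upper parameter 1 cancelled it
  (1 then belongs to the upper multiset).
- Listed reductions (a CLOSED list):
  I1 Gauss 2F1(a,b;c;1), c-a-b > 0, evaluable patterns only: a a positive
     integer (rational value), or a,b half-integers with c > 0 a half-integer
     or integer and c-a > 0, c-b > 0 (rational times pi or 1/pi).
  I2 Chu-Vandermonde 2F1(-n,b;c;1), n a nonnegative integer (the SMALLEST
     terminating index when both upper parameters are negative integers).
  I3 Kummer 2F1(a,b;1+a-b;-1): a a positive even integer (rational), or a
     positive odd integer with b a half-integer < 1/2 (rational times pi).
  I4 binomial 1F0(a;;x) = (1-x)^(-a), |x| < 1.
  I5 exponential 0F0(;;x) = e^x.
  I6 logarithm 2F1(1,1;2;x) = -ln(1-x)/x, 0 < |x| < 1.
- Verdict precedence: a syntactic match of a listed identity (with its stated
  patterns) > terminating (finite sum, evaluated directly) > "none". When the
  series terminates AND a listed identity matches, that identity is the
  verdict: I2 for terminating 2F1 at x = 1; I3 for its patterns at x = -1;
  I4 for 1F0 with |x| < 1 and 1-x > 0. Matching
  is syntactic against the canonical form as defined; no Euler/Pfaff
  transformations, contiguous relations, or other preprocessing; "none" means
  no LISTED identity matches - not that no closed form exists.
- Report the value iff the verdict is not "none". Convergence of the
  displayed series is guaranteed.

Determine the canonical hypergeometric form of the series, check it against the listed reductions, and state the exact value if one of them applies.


Canonical form: C = \frac{5}{6} times 2F1 with upper {\frac{1}{2}, \frac{3}{2}}, lower {7}, x = 1. Verdict: Gauss (I1, half-integer pattern) applies (x = 1; upper {\frac{1}{2}, \frac{3}{2}} half-integers, c = 7 in the evaluable pattern). Its exact value is \frac{131072}{43659} / \pi.

Key step: t_0 being \frac{5}{6}, roots of the ratio polynomials (C = 5/6) are the negated parameters.
Step ratio: r(k) = 1 * (k+\frac{1}{2}) (k+\frac{3}{2}) / [(k+7) (k+1)] - rational; roots negated = parameters, x = 1, C = \frac{5}{6}.


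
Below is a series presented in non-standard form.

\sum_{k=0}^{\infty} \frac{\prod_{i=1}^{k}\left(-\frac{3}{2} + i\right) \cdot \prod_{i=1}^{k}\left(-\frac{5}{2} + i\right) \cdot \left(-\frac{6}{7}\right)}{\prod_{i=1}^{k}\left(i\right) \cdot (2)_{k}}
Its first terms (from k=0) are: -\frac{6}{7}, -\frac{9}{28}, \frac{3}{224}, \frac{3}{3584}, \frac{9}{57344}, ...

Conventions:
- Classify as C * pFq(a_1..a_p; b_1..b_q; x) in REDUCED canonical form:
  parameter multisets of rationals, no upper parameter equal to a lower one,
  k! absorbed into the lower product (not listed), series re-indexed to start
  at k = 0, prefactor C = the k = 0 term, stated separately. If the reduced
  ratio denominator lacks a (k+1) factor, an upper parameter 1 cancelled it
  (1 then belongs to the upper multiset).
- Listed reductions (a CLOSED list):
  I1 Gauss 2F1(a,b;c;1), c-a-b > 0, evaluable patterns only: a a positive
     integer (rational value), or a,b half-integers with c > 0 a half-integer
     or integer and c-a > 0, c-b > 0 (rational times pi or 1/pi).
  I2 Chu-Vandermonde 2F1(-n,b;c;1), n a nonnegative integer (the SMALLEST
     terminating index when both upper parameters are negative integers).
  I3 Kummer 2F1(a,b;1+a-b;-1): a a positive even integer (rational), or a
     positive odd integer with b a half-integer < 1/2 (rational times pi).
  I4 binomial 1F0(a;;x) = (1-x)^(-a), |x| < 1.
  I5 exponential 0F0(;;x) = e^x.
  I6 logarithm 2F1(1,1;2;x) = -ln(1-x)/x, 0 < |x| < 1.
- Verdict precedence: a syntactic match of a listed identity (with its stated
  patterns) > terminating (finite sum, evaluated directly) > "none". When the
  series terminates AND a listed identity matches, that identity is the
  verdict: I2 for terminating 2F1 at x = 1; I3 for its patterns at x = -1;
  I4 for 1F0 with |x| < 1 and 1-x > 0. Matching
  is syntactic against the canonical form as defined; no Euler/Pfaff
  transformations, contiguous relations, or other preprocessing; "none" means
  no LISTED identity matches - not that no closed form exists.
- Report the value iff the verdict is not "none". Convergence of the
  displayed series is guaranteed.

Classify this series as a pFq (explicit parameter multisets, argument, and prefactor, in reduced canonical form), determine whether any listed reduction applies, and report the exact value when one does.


x = 1 here; the reduced form reads 2F1, upper {-\frac{3}{2}, -\frac{1}{2}}, lower {2}, C = -\frac{6}{7}. Verdict at x = 1: the half-integer Gauss pattern (I1) matches (x = 1; upper {-\frac{3}{2}, -\frac{1}{2}} half-integers, c = 2 in the evaluable pattern). Its exact value is \left(-\frac{128}{35}\right) / \pi.

The tell: t_0 = -\frac{6}{7} here, and the product of the first k integers (prefactor -6/7) is k!.
Ratio: r(k) = 1 * (k-\frac{3}{2}) (k-\frac{1}{2}) / [(k+2) (k+1)] ; factor over Q: parameters, x = 1, and C = -\frac{6}{7}.


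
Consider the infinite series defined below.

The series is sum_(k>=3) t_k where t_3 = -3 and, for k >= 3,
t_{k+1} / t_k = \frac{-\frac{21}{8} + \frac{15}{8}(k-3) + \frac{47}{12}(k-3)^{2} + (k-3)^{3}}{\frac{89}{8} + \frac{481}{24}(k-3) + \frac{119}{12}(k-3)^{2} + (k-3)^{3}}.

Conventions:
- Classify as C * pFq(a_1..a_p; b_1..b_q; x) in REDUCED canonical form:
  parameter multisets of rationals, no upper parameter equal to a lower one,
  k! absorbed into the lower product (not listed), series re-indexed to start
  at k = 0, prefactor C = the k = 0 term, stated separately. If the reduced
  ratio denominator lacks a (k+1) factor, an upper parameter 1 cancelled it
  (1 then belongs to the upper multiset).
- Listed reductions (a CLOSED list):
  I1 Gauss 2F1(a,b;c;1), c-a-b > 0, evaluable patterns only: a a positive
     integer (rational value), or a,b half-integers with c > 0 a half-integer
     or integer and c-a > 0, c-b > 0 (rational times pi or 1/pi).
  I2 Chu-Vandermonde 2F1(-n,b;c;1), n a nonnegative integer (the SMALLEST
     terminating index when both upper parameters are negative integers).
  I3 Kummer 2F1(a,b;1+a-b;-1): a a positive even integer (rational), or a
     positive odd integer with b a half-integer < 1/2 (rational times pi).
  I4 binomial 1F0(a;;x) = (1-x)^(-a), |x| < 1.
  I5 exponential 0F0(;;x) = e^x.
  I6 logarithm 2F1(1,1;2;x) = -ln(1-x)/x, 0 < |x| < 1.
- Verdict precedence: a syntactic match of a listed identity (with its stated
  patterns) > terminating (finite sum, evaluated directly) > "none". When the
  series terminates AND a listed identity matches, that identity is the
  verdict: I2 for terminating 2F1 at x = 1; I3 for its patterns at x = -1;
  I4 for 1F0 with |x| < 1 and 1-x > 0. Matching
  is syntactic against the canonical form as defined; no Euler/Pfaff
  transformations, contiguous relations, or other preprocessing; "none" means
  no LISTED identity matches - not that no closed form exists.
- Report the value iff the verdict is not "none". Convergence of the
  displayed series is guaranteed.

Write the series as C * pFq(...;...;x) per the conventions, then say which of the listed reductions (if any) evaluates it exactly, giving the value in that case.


Classification (C = -3): 2F1 with upper {-\frac{7}{12}, 3}, lower {\frac{89}{12}}, argument x = 1. Verdict: Gauss (I1, integer-parameter pattern) applies (x = 1: the Gamma ratio telescopes since c-a-b = 5 > 0 and a = 3 in Z>0). Exact value: -\frac{7579}{3456}.

Key observation: t_0 = -3 here, and the expanded ratio factors over Q; C = -3, x = 1, roots give parameters.
Ratio: r(k) = 1 * (k-\frac{7}{12}) (k+3) / [(k+\frac{89}{12}) (k+1)] ; factor over Q: parameters, x = 1, and C = -3.


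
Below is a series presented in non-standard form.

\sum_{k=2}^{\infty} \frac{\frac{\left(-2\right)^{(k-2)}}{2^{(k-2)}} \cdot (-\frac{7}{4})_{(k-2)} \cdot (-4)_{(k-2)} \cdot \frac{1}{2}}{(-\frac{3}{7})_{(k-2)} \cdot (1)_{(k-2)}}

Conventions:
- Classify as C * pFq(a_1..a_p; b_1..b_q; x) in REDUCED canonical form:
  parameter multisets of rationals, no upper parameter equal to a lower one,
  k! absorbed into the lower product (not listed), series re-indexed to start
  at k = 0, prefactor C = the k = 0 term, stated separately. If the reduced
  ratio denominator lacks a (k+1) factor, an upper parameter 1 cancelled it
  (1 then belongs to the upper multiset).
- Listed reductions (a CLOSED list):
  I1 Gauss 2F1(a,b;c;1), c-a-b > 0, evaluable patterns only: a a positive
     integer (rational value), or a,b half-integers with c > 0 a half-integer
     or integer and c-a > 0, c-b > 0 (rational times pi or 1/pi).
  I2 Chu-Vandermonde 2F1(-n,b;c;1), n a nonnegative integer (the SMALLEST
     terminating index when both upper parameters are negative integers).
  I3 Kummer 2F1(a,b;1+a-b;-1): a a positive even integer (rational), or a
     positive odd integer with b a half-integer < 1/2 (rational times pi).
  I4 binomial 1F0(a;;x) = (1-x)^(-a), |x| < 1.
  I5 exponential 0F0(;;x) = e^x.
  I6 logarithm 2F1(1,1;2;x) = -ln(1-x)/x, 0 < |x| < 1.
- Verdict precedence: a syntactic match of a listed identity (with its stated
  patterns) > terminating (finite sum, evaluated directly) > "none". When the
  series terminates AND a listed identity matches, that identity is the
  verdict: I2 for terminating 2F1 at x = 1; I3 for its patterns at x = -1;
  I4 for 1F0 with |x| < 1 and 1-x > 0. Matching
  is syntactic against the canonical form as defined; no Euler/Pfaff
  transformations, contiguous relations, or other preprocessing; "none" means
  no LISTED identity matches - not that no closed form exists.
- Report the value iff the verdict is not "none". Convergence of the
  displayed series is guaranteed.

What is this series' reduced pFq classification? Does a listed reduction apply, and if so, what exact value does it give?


Canonical form: C = \frac{1}{2} times 2F1 with upper {-4, -\frac{7}{4}}, lower {-\frac{3}{7}}, x = -1. Verdict: terminating - upper -4 stops the sum at k = 4; the 5 terms are added exactly. Sum: -\frac{3780899}{405504}.

Structural cue: x = -1 and the two k-th powers (C = 1/2, x = -1) combine into one argument.
Step ratio: r(k) = -1 * (k-4) (k-\frac{7}{4}) / [(k-\frac{3}{7}) (k+1)] - poly over poly, x = -1 from leading terms; C = \frac{1}{2} at k = 0.
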